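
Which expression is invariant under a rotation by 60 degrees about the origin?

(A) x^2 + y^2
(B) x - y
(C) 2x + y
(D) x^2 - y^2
A

A rotation by 60 degrees sends (x, y) to (x/2 - sqrt(3)y/2, sqrt(3)x/2 + y/2).
Substitute the transformed coordinates into each option and compare with the original:
(A) x^2 + y^2  ->  (x/2 - sqrt(3)y/2)^2 + (sqrt(3)x/2 + y/2)^2 = x^2 + y^2   [equals x^2 + y^2: invariant]
(B) x - y  ->  (x/2 - sqrt(3)y/2) - (sqrt(3)x/2 + y/2) = -sqrt(3)x/2 + x/2 - sqrt(3)y/2 - y/2   [differs from x - y: not invariant]
(C) 2x + y  ->  2(x/2 - sqrt(3)y/2) + (sqrt(3)x/2 + y/2) = sqrt(3)x/2 + x - sqrt(3)y + y/2   [differs from 2x + y: not invariant]
(D) x^2 - y^2  ->  (x/2 - sqrt(3)y/2)^2 - (sqrt(3)x/2 + y/2)^2 = -x^2/2 - sqrt(3)xy + y^2/2   [differs from x^2 - y^2: not invariant]

Only option (A), x^2 + y^2, is unchanged by the transformation.
Geometrically, x^2 + y^2 is the squared distance from the origin, which every rotation about the origin preserves.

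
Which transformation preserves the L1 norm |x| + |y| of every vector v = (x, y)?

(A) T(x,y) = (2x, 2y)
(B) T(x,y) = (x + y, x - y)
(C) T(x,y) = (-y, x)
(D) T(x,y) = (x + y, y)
C

A transformation preserves a norm if ||T(v)|| = ||v|| for every v; a single vector where the norm changes rules an option out.

(A) T(x,y) = (2x, 2y): v = (1, 0) has norm |1| + |0| = 1, but T(v) = (2, 0) has norm 2 -- not preserved.
(B) T(x,y) = (x + y, x - y): v = (1, 0) has norm |1| + |0| = 1, but T(v) = (1, 1) has norm 2 -- not preserved.
(C) T(x,y) = (-y, x): preserves the norm -- it only permutes the coordinates and/or flips signs, which leaves |x| + |y| unchanged.
(D) T(x,y) = (x + y, y): v = (0, 1) has norm |0| + |1| = 1, but T(v) = (1, 1) has norm 2 -- not preserved.

Therefore the answer is (C).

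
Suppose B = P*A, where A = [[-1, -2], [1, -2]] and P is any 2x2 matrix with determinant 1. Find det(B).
4

By the multiplicative property of determinants, det(B) = det(P*A) = det(P) * det(A) = det(A),
so the determinant is invariant under multiplication by any determinant-1 matrix; we just need det(A).

det(A) = (-1)(-2) - (-2)(1) = 2 - (-2) = 4

Therefore det(B) = 1 * 4 = 4.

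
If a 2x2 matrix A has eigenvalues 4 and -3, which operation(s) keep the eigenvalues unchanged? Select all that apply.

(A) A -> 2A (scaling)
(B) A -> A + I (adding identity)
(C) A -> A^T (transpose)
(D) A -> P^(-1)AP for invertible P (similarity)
C and D

Eigenvalues are preserved by:
1. Similarity transformations: A -> P^(-1)AP (same characteristic polynomial)
2. Transpose: A^T has the same eigenvalues as A

Eigenvalues are NOT preserved by:
- Adding identity: eigenvalues become 4+1, -3+1
- Scaling: eigenvalues become 8, -6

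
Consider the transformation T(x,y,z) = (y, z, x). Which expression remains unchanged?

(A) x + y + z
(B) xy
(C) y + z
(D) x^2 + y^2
A

Apply T(x,y,z) = (y, z, x) to each option, i.e. replace (x, y, z) by the transformed coordinates.
Substitute the transformed coordinates into each option and compare with the original:
(A) x + y + z  ->  (y) + (z) + (x) = x + y + z   [equals x + y + z: invariant]
(B) xy  ->  (y)(z) = yz   [differs from xy: not invariant]
(C) y + z  ->  (z) + (x) = x + z   [differs from y + z: not invariant]
(D) x^2 + y^2  ->  (y)^2 + (z)^2 = y^2 + z^2   [differs from x^2 + y^2: not invariant]

Only option (A), x + y + z, is unchanged by the transformation.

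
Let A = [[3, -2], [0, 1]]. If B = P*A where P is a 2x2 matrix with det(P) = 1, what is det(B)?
3

By the multiplicative property of determinants, det(B) = det(P*A) = det(P) * det(A) = det(A),
so the determinant is invariant under multiplication by any determinant-1 matrix; we just need det(A).

det(A) = (3)(1) - (-2)(0) = 3 - 0 = 3

Therefore det(B) = 1 * 3 = 3.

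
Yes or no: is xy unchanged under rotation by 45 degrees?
No

Applying rotation by 45 degrees: x' = x*cos(45 degrees) - y*sin(45 degrees) = sqrt(2)x/2 - sqrt(2)y/2, y' = x*sin(45 degrees) + y*cos(45 degrees) = sqrt(2)x/2 + sqrt(2)y/2

Substituting into xy:
(sqrt(2)x/2 - sqrt(2)y/2)(sqrt(2)x/2 + sqrt(2)y/2)
= x^2/2 - y^2/2

This differs from the original expression xy, so it is NOT invariant.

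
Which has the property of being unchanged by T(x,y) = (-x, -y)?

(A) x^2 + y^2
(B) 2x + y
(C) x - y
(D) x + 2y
A

An expression E(x,y) is invariant under T if E(T(x,y)) = E(x,y). Here T(x,y) = (-x, -y).
Substitute the transformed coordinates into each option and compare with the original:
(A) x^2 + y^2  ->  (-x)^2 + (-y)^2 = x^2 + y^2   [equals x^2 + y^2: invariant]
(B) 2x + y  ->  2(-x) + (-y) = -2x - y   [differs from 2x + y: not invariant]
(C) x - y  ->  (-x) - (-y) = -x + y   [differs from x - y: not invariant]
(D) x + 2y  ->  (-x) + 2(-y) = -x - 2y   [differs from x + 2y: not invariant]

Only option (A), x^2 + y^2, is unchanged by the transformation.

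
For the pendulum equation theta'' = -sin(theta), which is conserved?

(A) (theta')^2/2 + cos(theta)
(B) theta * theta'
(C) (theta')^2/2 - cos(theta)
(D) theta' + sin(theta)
C

A first integral I satisfies dI/dt = 0 along every solution. Differentiate each option and use the equation of motion:
(A) d/dt[(theta')^2/2 + cos(theta)] = theta' theta'' - sin(theta) theta' = -2 theta' sin(theta), not identically 0
(B) d/dt[theta * theta'] = (theta')^2 + theta theta'' = (theta')^2 - theta sin(theta), not identically 0
(C) d/dt[(theta')^2/2 - cos(theta)] = theta' theta'' + sin(theta) theta' = theta'(-sin(theta)) + theta' sin(theta) = 0
(D) d/dt[theta' + sin(theta)] = theta'' + cos(theta) theta' = -sin(theta) + theta' cos(theta), not identically 0

Only (C) has zero time-derivative. This is the total energy: kinetic (theta')^2/2 plus potential -cos(theta).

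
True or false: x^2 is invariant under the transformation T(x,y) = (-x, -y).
True

Substitute T(x,y) = (-x, -y) into the expression and compare with the original.

Original: x^2
After applying T: (-x)^2 = x^2

This is identical to the original x^2, so the expression is invariant.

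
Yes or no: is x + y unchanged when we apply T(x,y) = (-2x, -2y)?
No

Substitute T(x,y) = (-2x, -2y) into the expression and compare with the original.

Original: x + y
After applying T: (-2x) + (-2y) = -2x - 2y

This differs from the original x + y (difference: -3x - 3y), so the expression is NOT invariant.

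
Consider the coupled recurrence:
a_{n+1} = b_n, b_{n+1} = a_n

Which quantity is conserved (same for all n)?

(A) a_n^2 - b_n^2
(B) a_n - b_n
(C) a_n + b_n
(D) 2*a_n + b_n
C

Replace a_n by a_{n+1} = b_n and b_n by b_{n+1} = a_n in each option and simplify:
(A) a_n^2 - b_n^2  ->  (b_n)^2 - (a_n)^2 = -a_n^2 + b_n^2   [not conserved]
(B) a_n - b_n  ->  (b_n) - (a_n) = -a_n + b_n   [not conserved]
(C) a_n + b_n  ->  (b_n) + (a_n) = a_n + b_n   [conserved]
(D) 2*a_n + b_n  ->  2*(b_n) + (a_n) = a_n + 2*b_n   [not conserved]

Only (C) a_n + b_n returns to itself after one step, so it is the conserved quantity.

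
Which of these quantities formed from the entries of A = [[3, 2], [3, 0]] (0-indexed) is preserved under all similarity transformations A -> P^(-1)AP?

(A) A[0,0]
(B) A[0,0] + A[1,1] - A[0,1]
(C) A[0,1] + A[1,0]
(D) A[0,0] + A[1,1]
D

A[0,0] + A[1,1] is the trace of A. By the cyclic property of the trace, tr(P^(-1)AP) = tr(APP^(-1)) = tr(A), so it is the same for every matrix similar to A.

The other combinations are not similarity invariants. For example, take P = [[1, 2], [0, 1]] (det P = 1), so P^(-1) = [[1, -2], [0, 1]] and
B = P^(-1)AP = [[-3, -4], [3, 6]].
Evaluating each option on A and on B:
(A) A[0,0]: 3 for A, -3 for B -> changes
(B) A[0,0] + A[1,1] - A[0,1]: 1 for A, 7 for B -> changes
(C) A[0,1] + A[1,0]: 5 for A, -1 for B -> changes
(D) A[0,0] + A[1,1]: 3 for A, 3 for B -> unchanged

Only (D) A[0,0] + A[1,1] = 3 survives (and it does so for every P, not just this one), so it is the invariant.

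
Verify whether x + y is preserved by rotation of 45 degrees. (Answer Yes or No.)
No

Applying rotation by 45 degrees: x' = x*cos(45 degrees) - y*sin(45 degrees) = sqrt(2)x/2 - sqrt(2)y/2, y' = x*sin(45 degrees) + y*cos(45 degrees) = sqrt(2)x/2 + sqrt(2)y/2

Substituting into x + y:
(sqrt(2)x/2 - sqrt(2)y/2) + (sqrt(2)x/2 + sqrt(2)y/2)
= sqrt(2)x

This differs from the original expression x + y, so it is NOT invariant.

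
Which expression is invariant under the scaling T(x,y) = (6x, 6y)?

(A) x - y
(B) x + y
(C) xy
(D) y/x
D

Under the uniform scaling T(x,y) = (6x, 6y):
Substitute the transformed coordinates into each option and compare with the original:
(A) x - y  ->  (6x) - (6y) = 6x - 6y   [differs from x - y: not invariant]
(B) x + y  ->  (6x) + (6y) = 6x + 6y   [differs from x + y: not invariant]
(C) xy  ->  (6x)(6y) = 36xy   [differs from xy: not invariant]
(D) y/x  ->  (6y)/(6x) = y/x   [equals y/x: invariant]

Only option (D), y/x, is unchanged by the transformation.
The common factor 6 cancels in a ratio of coordinates, while sums, products and sums of squares pick up factors of 6 or 36.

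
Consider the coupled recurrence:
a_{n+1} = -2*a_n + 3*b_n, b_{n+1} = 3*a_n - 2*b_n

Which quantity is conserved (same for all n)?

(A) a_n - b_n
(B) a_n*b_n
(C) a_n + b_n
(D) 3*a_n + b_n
C

Replace a_n by a_{n+1} = -2*a_n + 3*b_n and b_n by b_{n+1} = 3*a_n - 2*b_n in each option and simplify:
(A) a_n - b_n  ->  (-2*a_n + 3*b_n) - (3*a_n - 2*b_n) = -5*a_n + 5*b_n   [not conserved]
(B) a_n*b_n  ->  (-2*a_n + 3*b_n)*(3*a_n - 2*b_n) = -6*a_n^2 + 13*a_n*b_n - 6*b_n^2   [not conserved]
(C) a_n + b_n  ->  (-2*a_n + 3*b_n) + (3*a_n - 2*b_n) = a_n + b_n   [conserved]
(D) 3*a_n + b_n  ->  3*(-2*a_n + 3*b_n) + (3*a_n - 2*b_n) = -3*a_n + 7*b_n   [not conserved]

Only (C) a_n + b_n returns to itself after one step, so it is the conserved quantity.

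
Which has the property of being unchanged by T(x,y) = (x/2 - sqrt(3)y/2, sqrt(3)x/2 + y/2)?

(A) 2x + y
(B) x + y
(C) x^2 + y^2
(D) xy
C

An expression E(x,y) is invariant under T if E(T(x,y)) = E(x,y). Here T(x,y) = (x/2 - sqrt(3)y/2, sqrt(3)x/2 + y/2).
Substitute the transformed coordinates into each option and compare with the original:
(A) 2x + y  ->  2(x/2 - sqrt(3)y/2) + (sqrt(3)x/2 + y/2) = sqrt(3)x/2 + x - sqrt(3)y + y/2   [differs from 2x + y: not invariant]
(B) x + y  ->  (x/2 - sqrt(3)y/2) + (sqrt(3)x/2 + y/2) = x/2 + sqrt(3)x/2 - sqrt(3)y/2 + y/2   [differs from x + y: not invariant]
(C) x^2 + y^2  ->  (x/2 - sqrt(3)y/2)^2 + (sqrt(3)x/2 + y/2)^2 = x^2 + y^2   [equals x^2 + y^2: invariant]
(D) xy  ->  (x/2 - sqrt(3)y/2)(sqrt(3)x/2 + y/2) = sqrt(3)x^2/4 - xy/2 - sqrt(3)y^2/4   [differs from xy: not invariant]

Only option (C), x^2 + y^2, is unchanged by the transformation.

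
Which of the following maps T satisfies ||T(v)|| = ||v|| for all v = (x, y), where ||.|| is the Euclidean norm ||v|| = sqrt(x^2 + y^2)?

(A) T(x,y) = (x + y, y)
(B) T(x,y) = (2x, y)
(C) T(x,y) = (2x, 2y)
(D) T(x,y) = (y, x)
D

A transformation preserves a norm if ||T(v)|| = ||v|| for every v; a single vector where the norm changes rules an option out.

(A) T(x,y) = (x + y, y): v = (0, 1) has norm sqrt((0)^2 + (1)^2) = 1, but T(v) = (1, 1) has norm sqrt(2) -- not preserved.
(B) T(x,y) = (2x, y): v = (1, 0) has norm sqrt((1)^2 + (0)^2) = 1, but T(v) = (2, 0) has norm 2 -- not preserved.
(C) T(x,y) = (2x, 2y): v = (1, 0) has norm sqrt((1)^2 + (0)^2) = 1, but T(v) = (2, 0) has norm 2 -- not preserved.
(D) T(x,y) = (y, x): preserves the norm -- it is an orthogonal map (a rotation/reflection), and (y)^2 + (x)^2 simplifies to x^2 + y^2.

Therefore the answer is (D).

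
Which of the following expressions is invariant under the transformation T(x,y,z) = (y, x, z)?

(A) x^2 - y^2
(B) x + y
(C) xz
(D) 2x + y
B

Apply T(x,y,z) = (y, x, z) to each option, i.e. replace (x, y, z) by the transformed coordinates.
Substitute the transformed coordinates into each option and compare with the original:
(A) x^2 - y^2  ->  (y)^2 - (x)^2 = -x^2 + y^2   [differs from x^2 - y^2: not invariant]
(B) x + y  ->  (y) + (x) = x + y   [equals x + y: invariant]
(C) xz  ->  (y)(z) = yz   [differs from xz: not invariant]
(D) 2x + y  ->  2(y) + (x) = x + 2y   [differs from 2x + y: not invariant]

Only option (B), x + y, is unchanged by the transformation.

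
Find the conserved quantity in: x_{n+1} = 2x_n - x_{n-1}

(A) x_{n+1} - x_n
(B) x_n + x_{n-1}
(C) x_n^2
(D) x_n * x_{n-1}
A

For the recurrence x_{n+1} = 2x_n - x_{n-1}:

If x_{n+1} = 2x_n - x_{n-1}, then:
x_{n+1} - x_n = x_n - x_{n-1}
The first difference is constant throughout the sequence.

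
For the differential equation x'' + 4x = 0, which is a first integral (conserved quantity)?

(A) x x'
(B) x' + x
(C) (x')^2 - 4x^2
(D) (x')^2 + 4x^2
D

A first integral I satisfies dI/dt = 0 along every solution. Differentiate each option and use the equation of motion:
(A) d/dt[x x'] = (x')^2 + x x'' = (x')^2 - 4x^2, not identically 0
(B) d/dt[x' + x] = x'' + x' = -4x + x', not identically 0
(C) d/dt[(x')^2 - 4x^2] = 2x'x'' - 8x x' = -16x x', not identically 0
(D) d/dt[(x')^2 + 4x^2] = 2x'x'' + 8x x' = 2x'(-4x) + 8x x' = 0

Only (D) has zero time-derivative. So the energy-like quantity (x')^2 + 4x^2 is the first integral.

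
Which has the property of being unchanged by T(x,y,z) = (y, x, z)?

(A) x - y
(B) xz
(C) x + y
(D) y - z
C

Apply T(x,y,z) = (y, x, z) to each option, i.e. replace (x, y, z) by the transformed coordinates.
Substitute the transformed coordinates into each option and compare with the original:
(A) x - y  ->  (y) - (x) = -x + y   [differs from x - y: not invariant]
(B) xz  ->  (y)(z) = yz   [differs from xz: not invariant]
(C) x + y  ->  (y) + (x) = x + y   [equals x + y: invariant]
(D) y - z  ->  (x) - (z) = x - z   [differs from y - z: not invariant]

Only option (C), x + y, is unchanged by the transformation.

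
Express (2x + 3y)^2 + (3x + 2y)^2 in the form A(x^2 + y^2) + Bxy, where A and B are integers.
13(x^2 + y^2) + 24xy

Expanding: (2x + 3y)^2 = 4x^2 + 12xy + 9y^2
(3x + 2y)^2 = 9x^2 + 12xy + 4y^2
Sum = (4+9)(x^2+y^2) + 24xy = 13(x^2 + y^2) + 24xy
This is symmetric in x and y.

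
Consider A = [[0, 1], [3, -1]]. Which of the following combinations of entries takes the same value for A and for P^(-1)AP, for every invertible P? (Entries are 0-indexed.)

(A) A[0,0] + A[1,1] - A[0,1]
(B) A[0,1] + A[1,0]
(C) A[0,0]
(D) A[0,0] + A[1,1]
D

A[0,0] + A[1,1] is the trace of A. By the cyclic property of the trace, tr(P^(-1)AP) = tr(APP^(-1)) = tr(A), so it is the same for every matrix similar to A.

The other combinations are not similarity invariants. For example, take P = [[1, -1], [0, 1]] (det P = 1), so P^(-1) = [[1, 1], [0, 1]] and
B = P^(-1)AP = [[3, -3], [3, -4]].
Evaluating each option on A and on B:
(A) A[0,0] + A[1,1] - A[0,1]: -2 for A, 2 for B -> changes
(B) A[0,1] + A[1,0]: 4 for A, 0 for B -> changes
(C) A[0,0]: 0 for A, 3 for B -> changes
(D) A[0,0] + A[1,1]: -1 for A, -1 for B -> unchanged

Only (D) A[0,0] + A[1,1] = -1 survives (and it does so for every P, not just this one), so it is the invariant.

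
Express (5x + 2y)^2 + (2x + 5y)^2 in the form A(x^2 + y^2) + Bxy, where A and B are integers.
29(x^2 + y^2) + 40xy

Expanding: (5x + 2y)^2 = 25x^2 + 20xy + 4y^2
(2x + 5y)^2 = 4x^2 + 20xy + 25y^2
Sum = (25+4)(x^2+y^2) + 40xy = 29(x^2 + y^2) + 40xy
This is symmetric in x and y.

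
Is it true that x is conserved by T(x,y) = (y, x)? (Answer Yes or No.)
No

Substitute T(x,y) = (y, x) into the expression and compare with the original.

Original: x
After applying T: (y) = y

This differs from the original x (difference: -x + y), so the expression is NOT invariant.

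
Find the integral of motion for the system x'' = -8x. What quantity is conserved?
E = (x')^2 + 8x^2

Multiply the equation by x':
x' * x'' = -8x * x'
The left side is d/dt[(x')^2/2] and the right side is d/dt[-8x^2/2], so
d/dt[(x')^2/2 + 8x^2/2] = 0, i.e. (x')^2/2 + 8x^2/2 = constant.
Multiplying by 2, the integral of motion is E = (x')^2 + 8x^2.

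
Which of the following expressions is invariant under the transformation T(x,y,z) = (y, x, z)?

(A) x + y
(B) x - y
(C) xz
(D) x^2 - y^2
A

Apply T(x,y,z) = (y, x, z) to each option, i.e. replace (x, y, z) by the transformed coordinates.
Substitute the transformed coordinates into each option and compare with the original:
(A) x + y  ->  (y) + (x) = x + y   [equals x + y: invariant]
(B) x - y  ->  (y) - (x) = -x + y   [differs from x - y: not invariant]
(C) xz  ->  (y)(z) = yz   [differs from xz: not invariant]
(D) x^2 - y^2  ->  (y)^2 - (x)^2 = -x^2 + y^2   [differs from x^2 - y^2: not invariant]

Only option (A), x + y, is unchanged by the transformation.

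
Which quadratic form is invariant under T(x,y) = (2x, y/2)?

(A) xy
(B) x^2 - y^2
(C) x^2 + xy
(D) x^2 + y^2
A

T multiplies x by 2 and divides y by 2.
Substitute the transformed coordinates into each option and compare with the original:
(A) xy  ->  (2x)(y/2) = xy   [equals xy: invariant]
(B) x^2 - y^2  ->  (2x)^2 - (y/2)^2 = 4x^2 - y^2/4   [differs from x^2 - y^2: not invariant]
(C) x^2 + xy  ->  (2x)^2 + (2x)(y/2) = 4x^2 + xy   [differs from x^2 + xy: not invariant]
(D) x^2 + y^2  ->  (2x)^2 + (y/2)^2 = 4x^2 + y^2/4   [differs from x^2 + y^2: not invariant]

Only option (A), xy, is unchanged by the transformation.
The factors 2 and 1/2 cancel only in the pure product xy.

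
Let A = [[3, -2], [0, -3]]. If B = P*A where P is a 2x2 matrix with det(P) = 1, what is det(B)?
-9

By the multiplicative property of determinants, det(B) = det(P*A) = det(P) * det(A) = det(A),
so the determinant is invariant under multiplication by any determinant-1 matrix; we just need det(A).

det(A) = (3)(-3) - (-2)(0) = -9 - 0 = -9

Therefore det(B) = 1 * (-9) = -9.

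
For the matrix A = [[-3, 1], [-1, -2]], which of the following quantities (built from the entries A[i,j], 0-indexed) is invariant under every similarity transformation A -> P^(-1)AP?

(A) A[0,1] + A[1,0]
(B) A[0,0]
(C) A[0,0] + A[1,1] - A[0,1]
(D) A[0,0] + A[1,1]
D

A[0,0] + A[1,1] is the trace of A. By the cyclic property of the trace, tr(P^(-1)AP) = tr(APP^(-1)) = tr(A), so it is the same for every matrix similar to A.

The other combinations are not similarity invariants. For example, take P = [[1, -1], [0, 1]] (det P = 1), so P^(-1) = [[1, 1], [0, 1]] and
B = P^(-1)AP = [[-4, 3], [-1, -1]].
Evaluating each option on A and on B:
(A) A[0,1] + A[1,0]: 0 for A, 2 for B -> changes
(B) A[0,0]: -3 for A, -4 for B -> changes
(C) A[0,0] + A[1,1] - A[0,1]: -6 for A, -8 for B -> changes
(D) A[0,0] + A[1,1]: -5 for A, -5 for B -> unchanged

Only (D) A[0,0] + A[1,1] = -5 survives (and it does so for every P, not just this one), so it is the invariant.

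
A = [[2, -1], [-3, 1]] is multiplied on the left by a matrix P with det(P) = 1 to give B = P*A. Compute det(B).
-1

By the multiplicative property of determinants, det(B) = det(P*A) = det(P) * det(A) = det(A),
so the determinant is invariant under multiplication by any determinant-1 matrix; we just need det(A).

det(A) = (2)(1) - (-1)(-3) = 2 - 3 = -1

Therefore det(B) = 1 * (-1) = -1.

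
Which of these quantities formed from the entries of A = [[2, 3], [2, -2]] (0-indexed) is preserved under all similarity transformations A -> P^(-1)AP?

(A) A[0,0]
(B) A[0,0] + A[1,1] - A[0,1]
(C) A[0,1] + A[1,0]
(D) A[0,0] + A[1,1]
D

A[0,0] + A[1,1] is the trace of A. By the cyclic property of the trace, tr(P^(-1)AP) = tr(APP^(-1)) = tr(A), so it is the same for every matrix similar to A.

The other combinations are not similarity invariants. For example, take P = [[1, 1], [1, 2]] (det P = 1), so P^(-1) = [[2, -1], [-1, 1]] and
B = P^(-1)AP = [[10, 18], [-5, -10]].
Evaluating each option on A and on B:
(A) A[0,0]: 2 for A, 10 for B -> changes
(B) A[0,0] + A[1,1] - A[0,1]: -3 for A, -18 for B -> changes
(C) A[0,1] + A[1,0]: 5 for A, 13 for B -> changes
(D) A[0,0] + A[1,1]: 0 for A, 0 for B -> unchanged

Only (D) A[0,0] + A[1,1] = 0 survives (and it does so for every P, not just this one), so it is the invariant.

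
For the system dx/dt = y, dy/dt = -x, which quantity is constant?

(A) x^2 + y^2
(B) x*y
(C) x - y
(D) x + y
A

A first integral I satisfies dI/dt = 0 along every solution. Differentiate each option and use the equation of motion:
(A) d/dt[x^2 + y^2] = 2x*dx/dt + 2y*dy/dt = 2x*y + 2y*(-x) = 0
(B) d/dt[x*y] = (dx/dt)y + x(dy/dt) = y^2 - x^2, not identically 0
(C) d/dt[x - y] = y - (-x) = x + y, not identically 0
(D) d/dt[x + y] = y + (-x) = y - x, not identically 0

Only (A) has zero time-derivative. So x^2 + y^2 (the squared radius; trajectories are circles) is the conserved quantity.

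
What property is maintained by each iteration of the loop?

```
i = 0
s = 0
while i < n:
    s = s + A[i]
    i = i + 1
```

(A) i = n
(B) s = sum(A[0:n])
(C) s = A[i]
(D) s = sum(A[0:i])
D

A loop invariant must hold before the first iteration and be re-established by every execution of the body.

(D) s = sum(A[0:i]): Initially i = 0 and s = 0 = sum of the empty slice A[0:0]. If s = sum(A[0:i]) holds at the top of an iteration, the body sets s to sum(A[0:i]) + A[i] = sum(A[0:i+1]) and then i to i+1, so s = sum(A[0:i]) holds again. At exit i = n, giving s = sum(A[0:n]).

The other options fail:
(A) i = n: false initially (i = 0); it is the exit condition, not an invariant.
(B) s = sum(A[0:n]): false before the loop (s = 0, not the full sum) -- it only becomes true at exit.
(C) s = A[i]: after the first iteration s = A[0] but i = 1, so s = A[i] compares s with the wrong element (and fails in general).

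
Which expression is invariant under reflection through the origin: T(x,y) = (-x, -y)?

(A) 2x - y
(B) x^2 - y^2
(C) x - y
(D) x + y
B

The map is reflection through the origin: T(x,y) = (-x, -y).
Substitute the transformed coordinates into each option and compare with the original:
(A) 2x - y  ->  2(-x) - (-y) = -2x + y   [differs from 2x - y: not invariant]
(B) x^2 - y^2  ->  (-x)^2 - (-y)^2 = x^2 - y^2   [equals x^2 - y^2: invariant]
(C) x - y  ->  (-x) - (-y) = -x + y   [differs from x - y: not invariant]
(D) x + y  ->  (-x) + (-y) = -x - y   [differs from x + y: not invariant]

Only option (B), x^2 - y^2, is unchanged by the transformation.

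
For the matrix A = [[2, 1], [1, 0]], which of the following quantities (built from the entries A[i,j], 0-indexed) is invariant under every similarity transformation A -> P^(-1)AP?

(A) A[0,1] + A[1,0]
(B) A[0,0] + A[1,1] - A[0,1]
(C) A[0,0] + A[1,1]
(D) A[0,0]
C

A[0,0] + A[1,1] is the trace of A. By the cyclic property of the trace, tr(P^(-1)AP) = tr(APP^(-1)) = tr(A), so it is the same for every matrix similar to A.

The other combinations are not similarity invariants. For example, take P = [[1, 1], [0, 1]] (det P = 1), so P^(-1) = [[1, -1], [0, 1]] and
B = P^(-1)AP = [[1, 2], [1, 1]].
Evaluating each option on A and on B:
(A) A[0,1] + A[1,0]: 2 for A, 3 for B -> changes
(B) A[0,0] + A[1,1] - A[0,1]: 1 for A, 0 for B -> changes
(C) A[0,0] + A[1,1]: 2 for A, 2 for B -> unchanged
(D) A[0,0]: 2 for A, 1 for B -> changes

Only (C) A[0,0] + A[1,1] = 2 survives (and it does so for every P, not just this one), so it is the invariant.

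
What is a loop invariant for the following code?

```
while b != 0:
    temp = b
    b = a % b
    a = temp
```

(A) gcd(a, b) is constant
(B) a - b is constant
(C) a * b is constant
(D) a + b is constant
A

A loop invariant must hold before the first iteration and be re-established by every execution of the body.

(A) gcd(a, b) is constant: One iteration replaces (a, b) by (b, a mod b). Since a mod b = a - q*b for an integer q, any common divisor of a and b divides b and a mod b, and conversely; hence gcd(b, a mod b) = gcd(a, b). For instance (13, 10) -> (10, 3) keeps gcd = 1. At exit b = 0 and a = gcd of the original inputs.

The other options fail:
(B) a - b is constant: e.g. (a, b) = (13, 10) -> (10, 3): the difference goes from 3 to 7.
(C) a * b is constant: e.g. (a, b) = (13, 10) -> (10, 3): the product goes from 130 to 30.
(D) a + b is constant: e.g. (a, b) = (13, 10) -> (10, 3): the sum goes from 23 to 13.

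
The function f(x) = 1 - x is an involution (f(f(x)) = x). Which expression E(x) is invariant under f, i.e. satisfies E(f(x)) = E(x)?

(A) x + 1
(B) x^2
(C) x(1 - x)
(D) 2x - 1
C

Replace x by f(x) = 1 - x in each option and simplify. As a quick numerical cross-check, also compare E(3) with E(f(3)) = E(-2).

(A) x + 1  ->  (1 - x) + 1 = 2 - x; check: E(3) = 4 but E(-2) = -1.   [not invariant]
(B) x^2  ->  (1 - x)^2 = (x - 1)^2; check: E(3) = 9 but E(-2) = 4.   [not invariant]
(C) x(1 - x)  ->  (1 - x)(1 - (1 - x)), which simplifies back to x(1 - x); check: E(3) = -6, E(-2) = -6.   [invariant]
(D) 2x - 1  ->  2(1 - x) - 1 = 1 - 2x; check: E(3) = 5 but E(-2) = -5.   [not invariant]

Only (C) is unchanged. E is symmetric under swapping x with f(x) = 1 - x, which is exactly what an involution does.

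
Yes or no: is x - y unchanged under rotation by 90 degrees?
No

Applying rotation by 90 degrees: x' = x*cos(90 degrees) - y*sin(90 degrees) = -y, y' = x*sin(90 degrees) + y*cos(90 degrees) = x

Substituting into x - y:
(-y) - (x)
= -x - y

This differs from the original expression x - y, so it is NOT invariant.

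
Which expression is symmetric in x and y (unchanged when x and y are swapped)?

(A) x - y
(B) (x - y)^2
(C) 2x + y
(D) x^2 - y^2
B

A symmetric expression is unchanged when the variables are permuted; here the transformation to test is the swap (x, y) -> (y, x).
Substitute the transformed coordinates into each option and compare with the original:
(A) x - y  ->  (y) - (x) = -x + y   [differs from x - y: not invariant]
(B) (x - y)^2  ->  ((y) - (x))^2 = x^2 - 2xy + y^2   [equals (x - y)^2: invariant]
(C) 2x + y  ->  2(y) + (x) = x + 2y   [differs from 2x + y: not invariant]
(D) x^2 - y^2  ->  (y)^2 - (x)^2 = -x^2 + y^2   [differs from x^2 - y^2: not invariant]

Only option (B), (x - y)^2, is unchanged by the transformation.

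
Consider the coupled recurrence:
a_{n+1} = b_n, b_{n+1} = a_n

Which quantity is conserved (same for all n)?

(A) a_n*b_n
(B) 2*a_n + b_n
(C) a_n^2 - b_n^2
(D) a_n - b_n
A

Replace a_n by a_{n+1} = b_n and b_n by b_{n+1} = a_n in each option and simplify:
(A) a_n*b_n  ->  (b_n)*(a_n) = a_n*b_n   [conserved]
(B) 2*a_n + b_n  ->  2*(b_n) + (a_n) = a_n + 2*b_n   [not conserved]
(C) a_n^2 - b_n^2  ->  (b_n)^2 - (a_n)^2 = -a_n^2 + b_n^2   [not conserved]
(D) a_n - b_n  ->  (b_n) - (a_n) = -a_n + b_n   [not conserved]

Only (A) a_n*b_n returns to itself after one step, so it is the conserved quantity.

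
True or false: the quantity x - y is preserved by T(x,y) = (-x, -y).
False

Substitute T(x,y) = (-x, -y) into the expression and compare with the original.

Original: x - y
After applying T: (-x) - (-y) = -x + y

This differs from the original x - y (difference: -2x + 2y), so the expression is NOT invariant.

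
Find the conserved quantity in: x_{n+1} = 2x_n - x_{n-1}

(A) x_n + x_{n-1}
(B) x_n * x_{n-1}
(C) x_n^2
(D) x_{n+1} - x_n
D

For the recurrence x_{n+1} = 2x_n - x_{n-1}:

If x_{n+1} = 2x_n - x_{n-1}, then:
x_{n+1} - x_n = x_n - x_{n-1}
The first difference is constant throughout the sequence.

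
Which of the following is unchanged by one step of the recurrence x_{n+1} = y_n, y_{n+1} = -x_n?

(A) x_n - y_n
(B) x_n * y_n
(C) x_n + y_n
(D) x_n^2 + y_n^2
D

For the recurrence x_{n+1} = y_n, y_{n+1} = -x_n:

x_{n+1}^2 + y_{n+1}^2 = y_n^2 + (-x_n)^2 = x_n^2 + y_n^2
The sum of squares is conserved (like energy in a harmonic oscillator).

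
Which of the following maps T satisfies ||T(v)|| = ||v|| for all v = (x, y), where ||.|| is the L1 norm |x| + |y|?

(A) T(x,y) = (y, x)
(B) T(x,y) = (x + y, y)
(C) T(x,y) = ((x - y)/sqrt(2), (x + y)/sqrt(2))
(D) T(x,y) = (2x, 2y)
A

A transformation preserves a norm if ||T(v)|| = ||v|| for every v; a single vector where the norm changes rules an option out.

(A) T(x,y) = (y, x): preserves the norm -- it only permutes the coordinates and/or flips signs, which leaves |x| + |y| unchanged.
(B) T(x,y) = (x + y, y): v = (0, 1) has norm |0| + |1| = 1, but T(v) = (1, 1) has norm 2 -- not preserved.
(C) T(x,y) = ((x - y)/sqrt(2), (x + y)/sqrt(2)): v = (1, 0) has norm |1| + |0| = 1, but T(v) = (sqrt(2)/2, sqrt(2)/2) has norm sqrt(2) -- not preserved.
(D) T(x,y) = (2x, 2y): v = (1, 0) has norm |1| + |0| = 1, but T(v) = (2, 0) has norm 2 -- not preserved.

Therefore the answer is (A).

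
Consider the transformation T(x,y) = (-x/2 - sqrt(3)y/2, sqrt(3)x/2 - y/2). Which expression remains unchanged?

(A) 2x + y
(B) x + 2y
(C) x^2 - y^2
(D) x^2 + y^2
D

An expression E(x,y) is invariant under T if E(T(x,y)) = E(x,y). Here T(x,y) = (-x/2 - sqrt(3)y/2, sqrt(3)x/2 - y/2).
Substitute the transformed coordinates into each option and compare with the original:
(A) 2x + y  ->  2(-x/2 - sqrt(3)y/2) + (sqrt(3)x/2 - y/2) = -x + sqrt(3)x/2 - sqrt(3)y - y/2   [differs from 2x + y: not invariant]
(B) x + 2y  ->  (-x/2 - sqrt(3)y/2) + 2(sqrt(3)x/2 - y/2) = -x/2 + sqrt(3)x - y - sqrt(3)y/2   [differs from x + 2y: not invariant]
(C) x^2 - y^2  ->  (-x/2 - sqrt(3)y/2)^2 - (sqrt(3)x/2 - y/2)^2 = -x^2/2 + sqrt(3)xy + y^2/2   [differs from x^2 - y^2: not invariant]
(D) x^2 + y^2  ->  (-x/2 - sqrt(3)y/2)^2 + (sqrt(3)x/2 - y/2)^2 = x^2 + y^2   [equals x^2 + y^2: invariant]

Only option (D), x^2 + y^2, is unchanged by the transformation.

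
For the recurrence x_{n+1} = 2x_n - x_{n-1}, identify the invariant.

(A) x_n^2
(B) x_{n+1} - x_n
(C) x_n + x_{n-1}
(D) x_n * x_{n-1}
B

For the recurrence x_{n+1} = 2x_n - x_{n-1}:

If x_{n+1} = 2x_n - x_{n-1}, then:
x_{n+1} - x_n = x_n - x_{n-1}
The first difference is constant throughout the sequence.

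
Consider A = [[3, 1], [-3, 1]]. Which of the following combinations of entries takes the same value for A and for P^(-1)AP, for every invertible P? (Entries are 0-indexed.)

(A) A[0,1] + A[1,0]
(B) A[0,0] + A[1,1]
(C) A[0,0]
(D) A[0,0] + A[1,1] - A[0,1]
B

A[0,0] + A[1,1] is the trace of A. By the cyclic property of the trace, tr(P^(-1)AP) = tr(APP^(-1)) = tr(A), so it is the same for every matrix similar to A.

The other combinations are not similarity invariants. For example, take P = [[1, -1], [0, 1]] (det P = 1), so P^(-1) = [[1, 1], [0, 1]] and
B = P^(-1)AP = [[0, 2], [-3, 4]].
Evaluating each option on A and on B:
(A) A[0,1] + A[1,0]: -2 for A, -1 for B -> changes
(B) A[0,0] + A[1,1]: 4 for A, 4 for B -> unchanged
(C) A[0,0]: 3 for A, 0 for B -> changes
(D) A[0,0] + A[1,1] - A[0,1]: 3 for A, 2 for B -> changes

Only (B) A[0,0] + A[1,1] = 4 survives (and it does so for every P, not just this one), so it is the invariant.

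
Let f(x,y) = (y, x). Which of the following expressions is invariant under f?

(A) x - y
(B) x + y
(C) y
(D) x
B

For f(x,y) = (y, x):
After applying f: x' = y, y' = x. So x' + y' = y + x = x + y.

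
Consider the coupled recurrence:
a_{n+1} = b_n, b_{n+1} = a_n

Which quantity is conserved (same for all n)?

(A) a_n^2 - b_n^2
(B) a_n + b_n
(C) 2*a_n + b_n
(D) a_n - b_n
B

Replace a_n by a_{n+1} = b_n and b_n by b_{n+1} = a_n in each option and simplify:
(A) a_n^2 - b_n^2  ->  (b_n)^2 - (a_n)^2 = -a_n^2 + b_n^2   [not conserved]
(B) a_n + b_n  ->  (b_n) + (a_n) = a_n + b_n   [conserved]
(C) 2*a_n + b_n  ->  2*(b_n) + (a_n) = a_n + 2*b_n   [not conserved]
(D) a_n - b_n  ->  (b_n) - (a_n) = -a_n + b_n   [not conserved]

Only (B) a_n + b_n returns to itself after one step, so it is the conserved quantity.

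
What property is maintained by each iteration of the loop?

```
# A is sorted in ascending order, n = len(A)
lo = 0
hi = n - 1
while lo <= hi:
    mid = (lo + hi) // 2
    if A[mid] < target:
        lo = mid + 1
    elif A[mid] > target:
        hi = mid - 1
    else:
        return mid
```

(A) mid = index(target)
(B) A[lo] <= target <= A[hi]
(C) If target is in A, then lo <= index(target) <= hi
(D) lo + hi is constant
C

A loop invariant must hold before the first iteration and be re-established by every execution of the body.

(C) If target is in A, then lo <= index(target) <= hi: Before the loop [lo, hi] = [0, n-1] covers every index. When A[mid] < target, sortedness puts target strictly to the right of mid, so setting lo = mid + 1 keeps index(target) in [lo, hi]; symmetrically for hi = mid - 1. Hence 'if target is in A then lo <= index(target) <= hi' holds after every iteration, and when lo > hi it proves target is absent.

The other options fail:
(A) mid = index(target): mid is just the current probe; it equals index(target) only on the iteration that returns.
(B) A[lo] <= target <= A[hi]: fails when target is not in A (e.g. target < A[0] already violates it before the loop), so it is not maintained in general.
(D) lo + hi is constant: each iteration moves exactly one of lo, hi, so lo + hi changes (e.g. 0 + (n-1) becomes (mid+1) + (n-1)).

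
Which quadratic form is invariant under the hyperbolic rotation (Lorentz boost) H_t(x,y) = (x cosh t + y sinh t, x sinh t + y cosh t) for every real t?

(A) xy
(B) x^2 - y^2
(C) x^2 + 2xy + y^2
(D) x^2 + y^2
B

Write x' = x cosh t + y sinh t, y' = x sinh t + y cosh t and substitute into each option:
(A) xy: (x cosh t + y sinh t)(x sinh t + y cosh t) = xy(cosh^2 t + sinh^2 t) + (x^2 + y^2) sinh t cosh t = xy cosh 2t + (x^2 + y^2)(sinh 2t)/2   [not invariant for t != 0]
(B) x^2 - y^2: (x cosh t + y sinh t)^2 - (x sinh t + y cosh t)^2 = x^2(cosh^2 t - sinh^2 t) + 2xy(cosh t sinh t - sinh t cosh t) + y^2(sinh^2 t - cosh^2 t) = x^2 - y^2   [invariant, using cosh^2 t - sinh^2 t = 1]
(C) x^2 + 2xy + y^2: (x' + y')^2 with x' + y' = (x + y)(cosh t + sinh t) = (x + y)e^t, so it becomes (x + y)^2 e^(2t)   [not invariant for t != 0]
(D) x^2 + y^2: (x cosh t + y sinh t)^2 + (x sinh t + y cosh t)^2 = (x^2 + y^2)(cosh^2 t + sinh^2 t) + 4xy sinh t cosh t = (x^2 + y^2) cosh 2t + 2xy sinh 2t   [not invariant for t != 0]

Only (B) x^2 - y^2 is unchanged; it is the Minkowski form preserved by Lorentz boosts, just as x^2 + y^2 is preserved by ordinary rotations.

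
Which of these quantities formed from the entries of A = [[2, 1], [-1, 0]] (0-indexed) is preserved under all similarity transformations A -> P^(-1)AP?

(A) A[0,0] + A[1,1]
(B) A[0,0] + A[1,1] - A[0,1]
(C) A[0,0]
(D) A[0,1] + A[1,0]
A

A[0,0] + A[1,1] is the trace of A. By the cyclic property of the trace, tr(P^(-1)AP) = tr(APP^(-1)) = tr(A), so it is the same for every matrix similar to A.

The other combinations are not similarity invariants. For example, take P = [[1, 2], [0, 1]] (det P = 1), so P^(-1) = [[1, -2], [0, 1]] and
B = P^(-1)AP = [[4, 9], [-1, -2]].
Evaluating each option on A and on B:
(A) A[0,0] + A[1,1]: 2 for A, 2 for B -> unchanged
(B) A[0,0] + A[1,1] - A[0,1]: 1 for A, -7 for B -> changes
(C) A[0,0]: 2 for A, 4 for B -> changes
(D) A[0,1] + A[1,0]: 0 for A, 8 for B -> changes

Only (A) A[0,0] + A[1,1] = 2 survives (and it does so for every P, not just this one), so it is the invariant.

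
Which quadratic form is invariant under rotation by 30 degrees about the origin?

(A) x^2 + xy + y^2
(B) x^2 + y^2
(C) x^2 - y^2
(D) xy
B

Rotation by 30 degrees sends (x, y) to (sqrt(3)x/2 - y/2, x/2 + sqrt(3)y/2).
Substitute the transformed coordinates into each option and compare with the original:
(A) x^2 + xy + y^2  ->  (sqrt(3)x/2 - y/2)^2 + (sqrt(3)x/2 - y/2)(x/2 + sqrt(3)y/2) + (x/2 + sqrt(3)y/2)^2 = sqrt(3)x^2/4 + x^2 + xy/2 - sqrt(3)y^2/4 + y^2   [differs from x^2 + xy + y^2: not invariant]
(B) x^2 + y^2  ->  (sqrt(3)x/2 - y/2)^2 + (x/2 + sqrt(3)y/2)^2 = x^2 + y^2   [equals x^2 + y^2: invariant]
(C) x^2 - y^2  ->  (sqrt(3)x/2 - y/2)^2 - (x/2 + sqrt(3)y/2)^2 = x^2/2 - sqrt(3)xy - y^2/2   [differs from x^2 - y^2: not invariant]
(D) xy  ->  (sqrt(3)x/2 - y/2)(x/2 + sqrt(3)y/2) = sqrt(3)x^2/4 + xy/2 - sqrt(3)y^2/4   [differs from xy: not invariant]

Only option (B), x^2 + y^2, is unchanged by the transformation.
x^2 + y^2 is the squared distance from the origin, which rotations preserve.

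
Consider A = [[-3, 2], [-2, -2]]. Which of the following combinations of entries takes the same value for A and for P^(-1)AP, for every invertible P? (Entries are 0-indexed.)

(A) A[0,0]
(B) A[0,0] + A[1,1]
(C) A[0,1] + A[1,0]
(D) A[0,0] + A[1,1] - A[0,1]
B

A[0,0] + A[1,1] is the trace of A. By the cyclic property of the trace, tr(P^(-1)AP) = tr(APP^(-1)) = tr(A), so it is the same for every matrix similar to A.

The other combinations are not similarity invariants. For example, take P = [[1, 1], [1, 2]] (det P = 1), so P^(-1) = [[2, -1], [-1, 1]] and
B = P^(-1)AP = [[2, 8], [-3, -7]].
Evaluating each option on A and on B:
(A) A[0,0]: -3 for A, 2 for B -> changes
(B) A[0,0] + A[1,1]: -5 for A, -5 for B -> unchanged
(C) A[0,1] + A[1,0]: 0 for A, 5 for B -> changes
(D) A[0,0] + A[1,1] - A[0,1]: -7 for A, -13 for B -> changes

Only (B) A[0,0] + A[1,1] = -5 survives (and it does so for every P, not just this one), so it is the invariant.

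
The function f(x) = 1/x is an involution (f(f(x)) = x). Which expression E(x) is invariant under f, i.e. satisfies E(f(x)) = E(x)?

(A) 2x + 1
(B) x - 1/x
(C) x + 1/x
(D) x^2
C

Replace x by f(x) = 1/x in each option and simplify. As a quick numerical cross-check, also compare E(3) with E(f(3)) = E(1/3).

(A) 2x + 1  ->  2(1/x) + 1 = (x + 2)/x; check: E(3) = 7 but E(1/3) = 5/3.   [not invariant]
(B) x - 1/x  ->  (1/x) - 1/(1/x) = -x + 1/x; check: E(3) = 8/3 but E(1/3) = -8/3.   [not invariant]
(C) x + 1/x  ->  (1/x) + 1/(1/x), which simplifies back to x + 1/x; check: E(3) = 10/3, E(1/3) = 10/3.   [invariant]
(D) x^2  ->  (1/x)^2 = x^(-2); check: E(3) = 9 but E(1/3) = 1/9.   [not invariant]

Only (C) is unchanged. E is symmetric under swapping x with f(x) = 1/x, which is exactly what an involution does.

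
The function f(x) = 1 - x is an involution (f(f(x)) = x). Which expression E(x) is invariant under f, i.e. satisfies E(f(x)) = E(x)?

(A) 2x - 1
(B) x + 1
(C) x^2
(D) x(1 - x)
D

Replace x by f(x) = 1 - x in each option and simplify. As a quick numerical cross-check, also compare E(5) with E(f(5)) = E(-4).

(A) 2x - 1  ->  2(1 - x) - 1 = 1 - 2x; check: E(5) = 9 but E(-4) = -9.   [not invariant]
(B) x + 1  ->  (1 - x) + 1 = 2 - x; check: E(5) = 6 but E(-4) = -3.   [not invariant]
(C) x^2  ->  (1 - x)^2 = (x - 1)^2; check: E(5) = 25 but E(-4) = 16.   [not invariant]
(D) x(1 - x)  ->  (1 - x)(1 - (1 - x)), which simplifies back to x(1 - x); check: E(5) = -20, E(-4) = -20.   [invariant]

Only (D) is unchanged. E is symmetric under swapping x with f(x) = 1 - x, which is exactly what an involution does.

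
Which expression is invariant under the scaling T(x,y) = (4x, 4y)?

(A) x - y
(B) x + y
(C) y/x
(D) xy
C

Under the uniform scaling T(x,y) = (4x, 4y):
Substitute the transformed coordinates into each option and compare with the original:
(A) x - y  ->  (4x) - (4y) = 4x - 4y   [differs from x - y: not invariant]
(B) x + y  ->  (4x) + (4y) = 4x + 4y   [differs from x + y: not invariant]
(C) y/x  ->  (4y)/(4x) = y/x   [equals y/x: invariant]
(D) xy  ->  (4x)(4y) = 16xy   [differs from xy: not invariant]

Only option (C), y/x, is unchanged by the transformation.
The common factor 4 cancels in a ratio of coordinates, while sums, products and sums of squares pick up factors of 4 or 16.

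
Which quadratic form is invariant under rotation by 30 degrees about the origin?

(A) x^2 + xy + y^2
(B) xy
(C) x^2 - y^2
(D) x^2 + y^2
D

Rotation by 30 degrees sends (x, y) to (sqrt(3)x/2 - y/2, x/2 + sqrt(3)y/2).
Substitute the transformed coordinates into each option and compare with the original:
(A) x^2 + xy + y^2  ->  (sqrt(3)x/2 - y/2)^2 + (sqrt(3)x/2 - y/2)(x/2 + sqrt(3)y/2) + (x/2 + sqrt(3)y/2)^2 = sqrt(3)x^2/4 + x^2 + xy/2 - sqrt(3)y^2/4 + y^2   [differs from x^2 + xy + y^2: not invariant]
(B) xy  ->  (sqrt(3)x/2 - y/2)(x/2 + sqrt(3)y/2) = sqrt(3)x^2/4 + xy/2 - sqrt(3)y^2/4   [differs from xy: not invariant]
(C) x^2 - y^2  ->  (sqrt(3)x/2 - y/2)^2 - (x/2 + sqrt(3)y/2)^2 = x^2/2 - sqrt(3)xy - y^2/2   [differs from x^2 - y^2: not invariant]
(D) x^2 + y^2  ->  (sqrt(3)x/2 - y/2)^2 + (x/2 + sqrt(3)y/2)^2 = x^2 + y^2   [equals x^2 + y^2: invariant]

Only option (D), x^2 + y^2, is unchanged by the transformation.
x^2 + y^2 is the squared distance from the origin, which rotations preserve.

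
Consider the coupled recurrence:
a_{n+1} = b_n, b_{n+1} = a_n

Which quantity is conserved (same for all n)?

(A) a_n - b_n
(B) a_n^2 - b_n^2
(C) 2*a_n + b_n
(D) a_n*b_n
D

Replace a_n by a_{n+1} = b_n and b_n by b_{n+1} = a_n in each option and simplify:
(A) a_n - b_n  ->  (b_n) - (a_n) = -a_n + b_n   [not conserved]
(B) a_n^2 - b_n^2  ->  (b_n)^2 - (a_n)^2 = -a_n^2 + b_n^2   [not conserved]
(C) 2*a_n + b_n  ->  2*(b_n) + (a_n) = a_n + 2*b_n   [not conserved]
(D) a_n*b_n  ->  (b_n)*(a_n) = a_n*b_n   [conserved]

Only (D) a_n*b_n returns to itself after one step, so it is the conserved quantity.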